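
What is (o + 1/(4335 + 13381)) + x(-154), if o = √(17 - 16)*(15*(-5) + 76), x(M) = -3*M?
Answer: 8202509/17716 ≈ 463.00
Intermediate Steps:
o = 1 (o = √1*(-75 + 76) = 1*1 = 1)
(o + 1/(4335 + 13381)) + x(-154) = (1 + 1/(4335 + 13381)) - 3*(-154) = (1 + 1/17716) + 462 = 17717/17716 + 462 = 8202509/17716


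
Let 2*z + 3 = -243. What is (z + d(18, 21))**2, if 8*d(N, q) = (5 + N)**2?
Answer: 207025/64 ≈ 3234.8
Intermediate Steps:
z = -123 (z = -3/2 + (1/2)*(-243) = -3/2 - 243/2 = -123)
d(N, q) = (5 + N)**2/8
(z + d(18, 21))**2 = (-123 + (5 + 18)**2/8)**2 = (-123 + (1/8)*23**2)**2 = (-123 + (1/8)*529)**2 = (-123 + 529/8)**2 = (-455/8)**2 = 207025/64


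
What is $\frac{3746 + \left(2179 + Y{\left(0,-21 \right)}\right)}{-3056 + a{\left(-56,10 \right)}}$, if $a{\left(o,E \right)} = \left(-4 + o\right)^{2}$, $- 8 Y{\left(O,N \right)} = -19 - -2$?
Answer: $\frac{47417}{4352} \approx 10.895$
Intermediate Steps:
$Y{\left(O,N \right)} = \frac{17}{8}$ ($Y{\left(O,N \right)} = - \frac{-19 - -2}{8} = - \frac{-19 + 2}{8} = \left(- \frac{1}{8}\right) \left(-17\right) = \frac{17}{8}$)
$\frac{3746 + \left(2179 + Y{\left(0,-21 \right)}\right)}{-3056 + a{\left(-56,10 \right)}} = \frac{3746 + \left(2179 + \frac{17}{8}\right)}{-3056 + \left(-4 - 56\right)^{2}} = \frac{3746 + \frac{17449}{8}}{-3056 + \left(-60\right)^{2}} = \frac{47417}{8 \left(-3056 + 3600\right)} = \frac{47417}{8 \cdot 544} = \frac{47417}{8} \cdot \frac{1}{544} = \frac{47417}{4352}$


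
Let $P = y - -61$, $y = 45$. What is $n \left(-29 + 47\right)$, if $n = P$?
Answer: $1908$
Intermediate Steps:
$P = 106$ ($P = 45 - -61 = 45 + 61 = 106$)
$n = 106$
$n \left(-29 + 47\right) = 106 \left(-29 + 47\right) = 106 \cdot 18 = 1908$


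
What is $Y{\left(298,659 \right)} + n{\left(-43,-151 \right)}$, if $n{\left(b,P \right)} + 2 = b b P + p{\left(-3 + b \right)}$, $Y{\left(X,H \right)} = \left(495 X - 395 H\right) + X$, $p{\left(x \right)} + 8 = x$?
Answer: $-391752$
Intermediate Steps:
$p{\left(x \right)} = -8 + x$
$Y{\left(X,H \right)} = - 395 H + 496 X$ ($Y{\left(X,H \right)} = \left(- 395 H + 495 X\right) + X = - 395 H + 496 X$)
$n{\left(b,P \right)} = -13 + b + P b^{2}$ ($n{\left(b,P \right)} = -2 + \left(b b P + \left(-8 + \left(-3 + b\right)\right)\right) = -2 + \left(b^{2} P + \left(-11 + b\right)\right) = -2 + \left(P b^{2} + \left(-11 + b\right)\right) = -2 + \left(-11 + b + P b^{2}\right) = -13 + b + P b^{2}$)
$Y{\left(298,659 \right)} + n{\left(-43,-151 \right)} = \left(\left(-395\right) 659 + 496 \cdot 298\right) - \left(56 + 279199\right) = \left(-260305 + 147808\right) - 279255 = -112497 - 279255 = -391752$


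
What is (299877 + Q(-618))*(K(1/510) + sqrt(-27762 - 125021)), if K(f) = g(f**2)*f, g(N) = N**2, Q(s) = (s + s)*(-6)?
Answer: 102431/11500841700000 + 307293*I*sqrt(152783) ≈ 8.9064e-9 + 1.2011e+8*I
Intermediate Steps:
Q(s) = -12*s (Q(s) = (2*s)*(-6) = -12*s)
K(f) = f**5 (K(f) = (f**2)**2*f = f**4*f = f**5)
(299877 + Q(-618))*(K(1/510) + sqrt(-27762 - 125021)) = (299877 - 12*(-618))*((1/510)**5 + sqrt(-27762 - 125021)) = (299877 + 7416)*((1/510)**5 + sqrt(-152783)) = 307293*(1/34502525100000 + I*sqrt(152783)) = 102431/11500841700000 + 307293*I*sqrt(152783)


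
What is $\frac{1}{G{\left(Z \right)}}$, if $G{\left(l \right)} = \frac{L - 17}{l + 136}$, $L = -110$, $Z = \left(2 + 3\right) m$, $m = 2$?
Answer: $- \frac{146}{127} \approx -1.1496$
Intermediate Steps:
$Z = 10$ ($Z = \left(2 + 3\right) 2 = 5 \cdot 2 = 10$)
$G{\left(l \right)} = - \frac{127}{136 + l}$ ($G{\left(l \right)} = \frac{-110 - 17}{l + 136} = - \frac{127}{136 + l}$)
$\frac{1}{G{\left(Z \right)}} = \frac{1}{\left(-127\right) \frac{1}{136 + 10}} = \frac{1}{\left(-127\right) \frac{1}{146}} = \frac{1}{- \frac{127}{146}} = - \frac{146}{127}$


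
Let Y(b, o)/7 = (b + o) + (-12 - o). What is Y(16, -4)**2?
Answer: 784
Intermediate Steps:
Y(b, o) = -84 + 7*b (Y(b, o) = 7*((b + o) + (-12 - o)) = 7*(-12 + b) = -84 + 7*b)
Y(16, -4)**2 = (-84 + 7*16)**2 = (-84 + 112)**2 = 28**2 = 784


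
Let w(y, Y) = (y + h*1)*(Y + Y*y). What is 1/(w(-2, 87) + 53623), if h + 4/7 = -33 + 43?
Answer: 7/370837 ≈ 1.8876e-5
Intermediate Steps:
h = 66/7 (h = -4/7 + (-33 + 43) = -4/7 + 10 = 66/7 ≈ 9.4286)
w(y, Y) = (66/7 + y)*(Y + Y*y) (w(y, Y) = (y + (66/7)*1)*(Y + Y*y) = (y + 66/7)*(Y + Y*y) = (66/7 + y)*(Y + Y*y))
1/(w(-2, 87) + 53623) = 1/((⅐)*87*(66 + 7*(-2)² + 73*(-2)) + 53623) = 1/((⅐)*87*(66 + 7*4 - 146) + 53623) = 1/((⅐)*87*(66 + 28 - 146) + 53623) = 1/((⅐)*87*(-52) + 53623) = 1/(-4524/7 + 53623) = 1/(370837/7) = 7/370837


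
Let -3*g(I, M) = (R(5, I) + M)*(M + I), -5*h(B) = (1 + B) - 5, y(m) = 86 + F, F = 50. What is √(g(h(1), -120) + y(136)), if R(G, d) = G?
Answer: I*√4441 ≈ 66.641*I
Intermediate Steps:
y(m) = 136 (y(m) = 86 + 50 = 136)
h(B) = ⅘ - B/5 (h(B) = -((1 + B) - 5)/5 = -(-4 + B)/5 = ⅘ - B/5)
g(I, M) = -(5 + M)*(I + M)/3 (g(I, M) = -(5 + M)*(M + I)/3 = -(5 + M)*(I + M)/3)
√(g(h(1), -120) + y(136)) = √((-5*(⅘ - ⅕*1)/3 - 5/3*(-120) - ⅓*(-120)² - ⅓*(⅘ - ⅕*1)*(-120)) + 136) = √((-5*(⅘ - ⅕)/3 + 200 - ⅓*14400 - ⅓*(⅘ - ⅕)*(-120)) + 136) = √((-5/3*⅗ + 200 - 4800 - ⅓*⅗*(-120)) + 136) = √((-1 + 200 - 4800 + 24) + 136) = √(-4577 + 136) = √(-4441) = I*√4441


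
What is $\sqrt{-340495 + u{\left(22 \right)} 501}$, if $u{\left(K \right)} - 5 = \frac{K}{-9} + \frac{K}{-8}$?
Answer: $\frac{i \sqrt{12261327}}{6} \approx 583.6 i$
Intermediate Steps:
$u{\left(K \right)} = 5 - \frac{17 K}{72}$ ($u{\left(K \right)} = 5 + \left(\frac{K}{-9} + \frac{K}{-8}\right) = 5 + \left(K \left(- \frac{1}{9}\right) + K \left(- \frac{1}{8}\right)\right) = 5 - \frac{17 K}{72}$)
$\sqrt{-340495 + u{\left(22 \right)} 501} = \sqrt{-340495 + \left(5 - \frac{187}{36}\right) 501} = \sqrt{-340495 - \frac{1169}{12}} = \sqrt{- \frac{4087109}{12}} = \frac{i \sqrt{12261327}}{6}$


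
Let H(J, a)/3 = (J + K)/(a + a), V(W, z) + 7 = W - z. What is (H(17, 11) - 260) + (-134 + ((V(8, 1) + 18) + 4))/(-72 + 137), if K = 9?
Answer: -184597/715 ≈ -258.18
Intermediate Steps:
V(W, z) = -7 + W - z (V(W, z) = -7 + (W - z) = -7 + W - z)
H(J, a) = 3*(9 + J)/(2*a) (H(J, a) = 3*((J + 9)/(a + a)) = 3*((9 + J)/((2*a))) = 3*((9 + J)*(1/(2*a))) = 3*((9 + J)/(2*a)) = 3*(9 + J)/(2*a))
(H(17, 11) - 260) + (-134 + ((V(8, 1) + 18) + 4))/(-72 + 137) = ((3/2)*(9 + 17)/11 - 260) + (-134 + (((-7 + 8 - 1*1) + 18) + 4))/(-72 + 137) = ((3/2)*(1/11)*26 - 260) + (-134 + (((-7 + 8 - 1) + 18) + 4))/65 = (39/11 - 260) + (-134 + ((0 + 18) + 4))*(1/65) = -2821/11 + (-134 + (18 + 4))*(1/65) = -2821/11 + (-134 + 22)*(1/65) = -2821/11 - 112*1/65 = -2821/11 - 112/65 = -184597/715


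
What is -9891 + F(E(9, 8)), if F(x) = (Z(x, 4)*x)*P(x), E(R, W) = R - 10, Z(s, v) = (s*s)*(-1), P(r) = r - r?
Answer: -9891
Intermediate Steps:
P(r) = 0
Z(s, v) = -s² (Z(s, v) = s²*(-1) = -s²)
E(R, W) = -10 + R
F(x) = 0 (F(x) = ((-x²)*x)*0 = -x³*0 = 0)
-9891 + F(E(9, 8)) = -9891 + 0 = -9891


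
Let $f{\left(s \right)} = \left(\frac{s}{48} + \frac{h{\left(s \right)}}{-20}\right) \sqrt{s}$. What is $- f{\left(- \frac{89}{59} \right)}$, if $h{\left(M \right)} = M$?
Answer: $- \frac{623 i \sqrt{5251}}{835440} \approx - 0.054037 i$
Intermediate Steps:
$f{\left(s \right)} = - \frac{7 s^{\frac{3}{2}}}{240}$ ($f{\left(s \right)} = \left(\frac{s}{48} + \frac{s}{-20}\right) \sqrt{s} = \left(s \frac{1}{48} + s \left(- \frac{1}{20}\right)\right) \sqrt{s} = \left(\frac{s}{48} - \frac{s}{20}\right) \sqrt{s} = - \frac{7 s}{240} \sqrt{s} = - \frac{7 s^{\frac{3}{2}}}{240}$)
$- f{\left(- \frac{89}{59} \right)} = - \frac{\left(-7\right) \left(- \frac{89}{59}\right)^{\frac{3}{2}}}{240} = - \frac{\left(-7\right) \left(- \frac{89 i \sqrt{5251}}{3481}\right)}{240} = - \frac{623 i \sqrt{5251}}{835440}$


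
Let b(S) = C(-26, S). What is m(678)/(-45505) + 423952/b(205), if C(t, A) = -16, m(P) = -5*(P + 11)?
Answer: -241148508/9101 ≈ -26497.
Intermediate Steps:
m(P) = -55 - 5*P (m(P) = -5*(11 + P) = -55 - 5*P)
b(S) = -16
m(678)/(-45505) + 423952/b(205) = (-55 - 5*678)/(-45505) + 423952/(-16) = (-55 - 3390)*(-1/45505) + 423952*(-1/16) = -3445*(-1/45505) - 26497 = 689/9101 - 26497 = -241148508/9101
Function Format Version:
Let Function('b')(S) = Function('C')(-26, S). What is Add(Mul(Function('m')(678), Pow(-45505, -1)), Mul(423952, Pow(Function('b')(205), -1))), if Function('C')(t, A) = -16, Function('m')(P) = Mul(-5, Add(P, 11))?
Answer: Rational(-241148508, 9101) ≈ -26497.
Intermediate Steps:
Function('m')(P) = Add(-55, Mul(-5, P)) (Function('m')(P) = Mul(-5, Add(11, P)) = Add(-55, Mul(-5, P)))
Function('b')(S) = -16
Add(Mul(Function('m')(678), Pow(-45505, -1)), Mul(423952, Pow(Function('b')(205), -1))) = Add(Mul(Add(-55, Mul(-5, 678)), Pow(-45505, -1)), Mul(423952, Pow(-16, -1))) = Add(Mul(Add(-55, -3390), Rational(-1, 45505)), Mul(423952, Rational(-1, 16))) = Add(Mul(-3445, Rational(-1, 45505)), -26497) = Add(Rational(689, 9101), -26497) = Rational(-241148508, 9101)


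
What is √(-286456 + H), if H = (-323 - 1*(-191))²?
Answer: 2*I*√67258 ≈ 518.68*I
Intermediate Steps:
H = 17424 (H = (-323 + 191)² = (-132)² = 17424)
√(-286456 + H) = √(-286456 + 17424) = √(-269032) = 2*I*√67258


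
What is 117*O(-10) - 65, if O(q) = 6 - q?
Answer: 1807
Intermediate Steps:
117*O(-10) - 65 = 117*(6 - 1*(-10)) - 65 = 117*(6 + 10) - 65 = 117*16 - 65 = 1872 - 65 = 1807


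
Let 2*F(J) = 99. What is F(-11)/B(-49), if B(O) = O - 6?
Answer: -9/10 ≈ -0.90000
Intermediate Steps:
F(J) = 99/2 (F(J) = (1/2)*99 = 99/2)
B(O) = -6 + O
F(-11)/B(-49) = 99/(2*(-6 - 49)) = (99/2)/(-55) = (99/2)*(-1/55) = -9/10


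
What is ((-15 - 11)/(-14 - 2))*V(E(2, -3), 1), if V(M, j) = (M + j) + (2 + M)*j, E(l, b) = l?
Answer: 91/8 ≈ 11.375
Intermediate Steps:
V(M, j) = M + j + j*(2 + M) (V(M, j) = (M + j) + j*(2 + M) = M + j + j*(2 + M))
((-15 - 11)/(-14 - 2))*V(E(2, -3), 1) = ((-15 - 11)/(-14 - 2))*(2 + 3*1 + 2*1) = (-26/(-16))*(2 + 3 + 2) = -26*(-1/16)*7 = (13/8)*7 = 91/8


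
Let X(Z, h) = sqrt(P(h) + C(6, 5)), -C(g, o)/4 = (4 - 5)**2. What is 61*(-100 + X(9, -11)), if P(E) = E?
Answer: -6100 + 61*I*sqrt(15) ≈ -6100.0 + 236.25*I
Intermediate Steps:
C(g, o) = -4 (C(g, o) = -4*(4 - 5)**2 = -4*(-1)**2 = -4*1 = -4)
X(Z, h) = sqrt(-4 + h) (X(Z, h) = sqrt(h - 4) = sqrt(-4 + h))
61*(-100 + X(9, -11)) = 61*(-100 + sqrt(-4 - 11)) = 61*(-100 + sqrt(-15)) = 61*(-100 + I*sqrt(15)) = -6100 + 61*I*sqrt(15)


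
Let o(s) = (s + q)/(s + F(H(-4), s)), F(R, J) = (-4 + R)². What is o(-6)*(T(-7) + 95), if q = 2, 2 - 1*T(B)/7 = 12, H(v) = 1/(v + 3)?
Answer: -100/19 ≈ -5.2632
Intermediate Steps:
H(v) = 1/(3 + v)
T(B) = -70 (T(B) = 14 - 7*12 = 14 - 84 = -70)
o(s) = (2 + s)/(25 + s) (o(s) = (s + 2)/(s + (-4 + 1/(3 - 4))²) = (2 + s)/(s + (-4 + 1/(-1))²) = (2 + s)/(s + (-4 - 1)²) = (2 + s)/(s + (-5)²) = (2 + s)/(s + 25) = (2 + s)/(25 + s))
o(-6)*(T(-7) + 95) = ((2 - 6)/(25 - 6))*(-70 + 95) = (-4/19)*25 = ((1/19)*(-4))*25 = -4/19*25 = -100/19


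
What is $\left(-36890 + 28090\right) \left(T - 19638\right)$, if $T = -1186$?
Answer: $183251200$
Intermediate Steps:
$\left(-36890 + 28090\right) \left(T - 19638\right) = \left(-36890 + 28090\right) \left(-1186 - 19638\right) = \left(-8800\right) \left(-20824\right) = 183251200$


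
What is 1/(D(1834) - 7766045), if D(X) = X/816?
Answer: -408/3168545443 ≈ -1.2877e-7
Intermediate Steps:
D(X) = X/816 (D(X) = X*(1/816) = X/816)
1/(D(1834) - 7766045) = 1/((1/816)*1834 - 7766045) = 1/(917/408 - 7766045) = 1/(-3168545443/408) = -408/3168545443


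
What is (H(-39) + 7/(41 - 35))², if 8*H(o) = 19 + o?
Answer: 16/9 ≈ 1.7778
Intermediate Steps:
H(o) = 19/8 + o/8 (H(o) = (19 + o)/8 = 19/8 + o/8)
(H(-39) + 7/(41 - 35))² = ((19/8 + (⅛)*(-39)) + 7/(41 - 35))² = ((19/8 - 39/8) + 7/6)² = (-5/2 + (⅙)*7)² = (-5/2 + 7/6)² = (-4/3)² = 16/9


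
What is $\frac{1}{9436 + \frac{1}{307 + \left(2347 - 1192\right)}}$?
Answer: $\frac{1462}{13795433} \approx 0.00010598$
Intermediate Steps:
$\frac{1}{9436 + \frac{1}{307 + \left(2347 - 1192\right)}} = \frac{1}{9436 + \frac{1}{307 + 1155}} = \frac{1}{9436 + \frac{1}{1462}} = \frac{1}{\frac{13795433}{1462}} = \frac{1462}{13795433}$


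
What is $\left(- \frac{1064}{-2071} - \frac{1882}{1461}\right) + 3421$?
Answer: $\frac{544667507}{159249} \approx 3420.2$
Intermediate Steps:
$\left(- \frac{1064}{-2071} - \frac{1882}{1461}\right) + 3421 = \left(\left(-1064\right) \left(- \frac{1}{2071}\right) - \frac{1882}{1461}\right) + 3421 = \left(\frac{56}{109} - \frac{1882}{1461}\right) + 3421 = - \frac{123322}{159249} + 3421 = \frac{544667507}{159249}$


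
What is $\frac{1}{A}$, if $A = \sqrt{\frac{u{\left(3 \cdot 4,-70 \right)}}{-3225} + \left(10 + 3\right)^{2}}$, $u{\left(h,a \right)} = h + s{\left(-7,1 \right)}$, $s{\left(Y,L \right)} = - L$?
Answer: $\frac{5 \sqrt{70306806}}{545014} \approx 0.076924$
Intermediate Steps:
$u{\left(h,a \right)} = -1 + h$ ($u{\left(h,a \right)} = h - 1 = -1 + h$)
$A = \frac{\sqrt{70306806}}{645}$ ($A = \sqrt{\frac{-1 + 3 \cdot 4}{-3225} + \left(10 + 3\right)^{2}} = \sqrt{\left(-1 + 12\right) \left(- \frac{1}{3225}\right) + 13^{2}} = \sqrt{11 \left(- \frac{1}{3225}\right) + 169} = \sqrt{- \frac{11}{3225} + 169} = \sqrt{\frac{545014}{3225}} = \frac{\sqrt{70306806}}{645} \approx 13.0$)
$\frac{1}{A} = \frac{1}{\frac{1}{645} \sqrt{70306806}} = \frac{5 \sqrt{70306806}}{545014}$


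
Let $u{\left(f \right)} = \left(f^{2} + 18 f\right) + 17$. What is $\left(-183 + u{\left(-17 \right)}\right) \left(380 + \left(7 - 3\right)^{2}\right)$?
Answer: $-72468$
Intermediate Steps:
$u{\left(f \right)} = 17 + f^{2} + 18 f$
$\left(-183 + u{\left(-17 \right)}\right) \left(380 + \left(7 - 3\right)^{2}\right) = \left(-183 + \left(17 + \left(-17\right)^{2} + 18 \left(-17\right)\right)\right) \left(380 + \left(7 - 3\right)^{2}\right) = \left(-183 + \left(17 + 289 - 306\right)\right) \left(380 + 4^{2}\right) = \left(-183 + 0\right) \left(380 + 16\right) = \left(-183\right) 396 = -72468$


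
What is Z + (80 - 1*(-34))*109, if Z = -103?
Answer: 12323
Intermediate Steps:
Z + (80 - 1*(-34))*109 = -103 + (80 - 1*(-34))*109 = -103 + (80 + 34)*109 = -103 + 114*109 = -103 + 12426 = 12323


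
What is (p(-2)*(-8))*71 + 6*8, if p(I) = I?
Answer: 1184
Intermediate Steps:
(p(-2)*(-8))*71 + 6*8 = -2*(-8)*71 + 6*8 = 16*71 + 48 = 1136 + 48 = 1184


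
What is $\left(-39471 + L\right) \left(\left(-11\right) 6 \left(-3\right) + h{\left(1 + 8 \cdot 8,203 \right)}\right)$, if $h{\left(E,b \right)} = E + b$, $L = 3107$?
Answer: $-16945624$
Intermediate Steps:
$\left(-39471 + L\right) \left(\left(-11\right) 6 \left(-3\right) + h{\left(1 + 8 \cdot 8,203 \right)}\right) = \left(-39471 + 3107\right) \left(\left(-11\right) 6 \left(-3\right) + \left(\left(1 + 8 \cdot 8\right) + 203\right)\right) = - 36364 \left(\left(-66\right) \left(-3\right) + \left(\left(1 + 64\right) + 203\right)\right) = - 36364 \left(198 + \left(65 + 203\right)\right) = - 36364 \left(198 + 268\right) = \left(-36364\right) 466 = -16945624$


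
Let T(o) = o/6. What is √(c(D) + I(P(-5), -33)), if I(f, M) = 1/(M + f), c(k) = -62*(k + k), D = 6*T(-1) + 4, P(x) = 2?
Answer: I*√357523/31 ≈ 19.288*I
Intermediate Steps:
T(o) = o/6 (T(o) = o*(⅙) = o/6)
D = 3 (D = 6*((⅙)*(-1)) + 4 = 6*(-⅙) + 4 = -1 + 4 = 3)
c(k) = -124*k
√(c(D) + I(P(-5), -33)) = √(-124*3 + 1/(-33 + 2)) = √(-372 + 1/(-31)) = √(-372 - 1/31) = √(-11533/31) = I*√357523/31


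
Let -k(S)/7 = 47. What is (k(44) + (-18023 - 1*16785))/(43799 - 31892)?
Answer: -35137/11907 ≈ -2.9510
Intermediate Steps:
k(S) = -329 (k(S) = -7*47 = -329)
(k(44) + (-18023 - 1*16785))/(43799 - 31892) = (-329 + (-18023 - 1*16785))/(43799 - 31892) = (-329 + (-18023 - 16785))/11907 = (-329 - 34808)*(1/11907) = -35137*1/11907 = -35137/11907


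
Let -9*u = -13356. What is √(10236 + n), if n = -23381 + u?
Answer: 13*I*√69 ≈ 107.99*I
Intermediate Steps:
u = 1484 (u = -⅑*(-13356) = 1484)
n = -21897 (n = -23381 + 1484 = -21897)
√(10236 + n) = √(10236 - 21897) = √(-11661) = 13*I*√69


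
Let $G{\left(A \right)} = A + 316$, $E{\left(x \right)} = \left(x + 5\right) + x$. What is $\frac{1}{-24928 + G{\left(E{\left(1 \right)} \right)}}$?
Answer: $- \frac{1}{24605} \approx -4.0642 \cdot 10^{-5}$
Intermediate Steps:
$E{\left(x \right)} = 5 + 2 x$ ($E{\left(x \right)} = \left(5 + x\right) + x = 5 + 2 x$)
$G{\left(A \right)} = 316 + A$
$\frac{1}{-24928 + G{\left(E{\left(1 \right)} \right)}} = \frac{1}{-24928 + \left(316 + \left(5 + 2 \cdot 1\right)\right)} = \frac{1}{-24928 + \left(316 + \left(5 + 2\right)\right)} = \frac{1}{-24928 + \left(316 + 7\right)} = \frac{1}{-24928 + 323} = \frac{1}{-24605} = - \frac{1}{24605}$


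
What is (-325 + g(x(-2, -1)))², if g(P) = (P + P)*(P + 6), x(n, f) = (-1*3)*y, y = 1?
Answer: 117649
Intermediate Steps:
x(n, f) = -3 (x(n, f) = -1*3*1 = -3*1 = -3)
g(P) = 2*P*(6 + P) (g(P) = (2*P)*(6 + P) = 2*P*(6 + P))
(-325 + g(x(-2, -1)))² = (-325 + 2*(-3)*(6 - 3))² = (-325 + 2*(-3)*3)² = (-325 - 18)² = (-343)² = 117649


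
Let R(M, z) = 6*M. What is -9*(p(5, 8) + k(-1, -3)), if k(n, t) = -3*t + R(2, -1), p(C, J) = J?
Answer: -261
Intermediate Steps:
k(n, t) = 12 - 3*t (k(n, t) = -3*t + 6*2 = -3*t + 12 = 12 - 3*t)
-9*(p(5, 8) + k(-1, -3)) = -9*(8 + (12 - 3*(-3))) = -9*(8 + (12 + 9)) = -9*(8 + 21) = -9*29 = -261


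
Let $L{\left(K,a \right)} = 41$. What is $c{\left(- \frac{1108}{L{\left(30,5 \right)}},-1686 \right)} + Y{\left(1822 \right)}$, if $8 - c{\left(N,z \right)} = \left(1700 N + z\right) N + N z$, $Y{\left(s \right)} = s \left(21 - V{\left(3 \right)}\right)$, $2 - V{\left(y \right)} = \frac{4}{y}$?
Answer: $- \frac{6533766002}{5043} \approx -1.2956 \cdot 10^{6}$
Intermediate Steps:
$V{\left(y \right)} = 2 - \frac{4}{y}$
$Y{\left(s \right)} = \frac{61 s}{3}$ ($Y{\left(s \right)} = s \left(21 - \left(2 - \frac{4}{3}\right)\right) = s \left(21 - \frac{2}{3}\right) = s \frac{61}{3} = \frac{61 s}{3}$)
$c{\left(N,z \right)} = 8 - N z - N \left(z + 1700 N\right)$ ($c{\left(N,z \right)} = 8 - \left(\left(1700 N + z\right) N + N z\right) = 8 - \left(\left(z + 1700 N\right) N + N z\right) = 8 - \left(N \left(z + 1700 N\right) + N z\right) = 8 - \left(N z + N \left(z + 1700 N\right)\right) = 8 - N z - N \left(z + 1700 N\right)$)
$c{\left(- \frac{1108}{L{\left(30,5 \right)}},-1686 \right)} + Y{\left(1822 \right)} = \left(8 - 1700 \left(- \frac{1108}{41}\right)^{2} - 2 \left(- \frac{1108}{41}\right) \left(-1686\right)\right) + \frac{61}{3} \cdot 1822 = \left(8 - 1700 \left(\left(-1108\right) \frac{1}{41}\right)^{2} - 2 \left(\left(-1108\right) \frac{1}{41}\right) \left(-1686\right)\right) + \frac{111142}{3} = \left(8 - 1700 \left(- \frac{1108}{41}\right)^{2} - \left(- \frac{2216}{41}\right) \left(-1686\right)\right) + \frac{111142}{3} = \left(8 - \frac{2087028800}{1681} - \frac{3736176}{41}\right) + \frac{111142}{3} = - \frac{2240198568}{1681} + \frac{111142}{3} = - \frac{6533766002}{5043}$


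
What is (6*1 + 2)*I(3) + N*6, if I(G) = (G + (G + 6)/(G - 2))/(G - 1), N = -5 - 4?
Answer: -6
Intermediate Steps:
N = -9
I(G) = (G + (6 + G)/(-2 + G))/(-1 + G)
(6*1 + 2)*I(3) + N*6 = (6*1 + 2)*((6 + 3² - 1*3)/(2 + 3² - 3*3)) - 9*6 = (6 + 2)*((6 + 9 - 3)/(2 + 9 - 9)) - 54 = 8*(12/2) - 54 = 8*((½)*12) - 54 = 8*6 - 54 = 48 - 54 = -6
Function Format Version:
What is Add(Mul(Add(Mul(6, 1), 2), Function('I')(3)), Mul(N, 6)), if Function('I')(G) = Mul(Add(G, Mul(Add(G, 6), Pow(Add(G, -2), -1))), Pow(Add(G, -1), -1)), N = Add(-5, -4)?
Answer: -6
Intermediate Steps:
N = -9
Function('I')(G) = Mul(Pow(Add(-1, G), -1), Add(G, Mul(Pow(Add(-2, G), -1), Add(6, G)))) (Function('I')(G) = Mul(Add(G, Mul(Add(6, G), Pow(Add(-2, G), -1))), Pow(Add(-1, G), -1)) = Mul(Add(G, Mul(Pow(Add(-2, G), -1), Add(6, G))), Pow(Add(-1, G), -1)) = Mul(Pow(Add(-1, G), -1), Add(G, Mul(Pow(Add(-2, G), -1), Add(6, G)))))
Add(Mul(Add(Mul(6, 1), 2), Function('I')(3)), Mul(N, 6)) = Add(Mul(Add(Mul(6, 1), 2), Mul(Pow(Add(2, Pow(3, 2), Mul(-3, 3)), -1), Add(6, Pow(3, 2), Mul(-1, 3)))), Mul(-9, 6)) = Add(Mul(Add(6, 2), Mul(Pow(Add(2, 9, -9), -1), Add(6, 9, -3))), -54) = Add(Mul(8, Mul(Pow(2, -1), 12)), -54) = Add(Mul(8, Mul(Rational(1, 2), 12)), -54) = Add(Mul(8, 6), -54) = Add(48, -54) = -6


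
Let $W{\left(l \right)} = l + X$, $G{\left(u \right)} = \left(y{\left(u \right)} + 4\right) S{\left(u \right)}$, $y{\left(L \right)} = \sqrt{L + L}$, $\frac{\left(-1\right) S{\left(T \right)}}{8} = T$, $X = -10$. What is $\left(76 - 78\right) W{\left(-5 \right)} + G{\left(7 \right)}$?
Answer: $-194 - 56 \sqrt{14} \approx -403.53$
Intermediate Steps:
$S{\left(T \right)} = - 8 T$
$y{\left(L \right)} = \sqrt{2} \sqrt{L}$ ($y{\left(L \right)} = \sqrt{2 L} = \sqrt{2} \sqrt{L}$)
$G{\left(u \right)} = - 8 u \left(4 + \sqrt{2} \sqrt{u}\right)$ ($G{\left(u \right)} = \left(\sqrt{2} \sqrt{u} + 4\right) \left(- 8 u\right) = \left(4 + \sqrt{2} \sqrt{u}\right) \left(- 8 u\right) = - 8 u \left(4 + \sqrt{2} \sqrt{u}\right)$)
$W{\left(l \right)} = -10 + l$ ($W{\left(l \right)} = l - 10 = -10 + l$)
$\left(76 - 78\right) W{\left(-5 \right)} + G{\left(7 \right)} = \left(76 - 78\right) \left(-10 - 5\right) - 56 \left(4 + \sqrt{2} \sqrt{7}\right) = \left(76 - 78\right) \left(-15\right) - 56 \left(4 + \sqrt{14}\right) = \left(-2\right) \left(-15\right) - \left(224 + 56 \sqrt{14}\right) = 30 - \left(224 + 56 \sqrt{14}\right) = -194 - 56 \sqrt{14}$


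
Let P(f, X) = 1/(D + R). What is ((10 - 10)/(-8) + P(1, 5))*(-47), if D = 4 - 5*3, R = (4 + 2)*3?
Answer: -47/7 ≈ -6.7143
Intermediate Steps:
R = 18 (R = 6*3 = 18)
D = -11 (D = 4 - 15 = -11)
P(f, X) = ⅐ (P(f, X) = 1/(-11 + 18) = 1/7 = ⅐)
((10 - 10)/(-8) + P(1, 5))*(-47) = ((10 - 10)/(-8) + ⅐)*(-47) = (0*(-⅛) + ⅐)*(-47) = (0 + ⅐)*(-47) = (⅐)*(-47) = -47/7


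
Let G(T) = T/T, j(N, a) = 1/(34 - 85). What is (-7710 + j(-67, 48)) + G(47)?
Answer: -393160/51 ≈ -7709.0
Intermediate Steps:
j(N, a) = -1/51 (j(N, a) = 1/(-51) = -1/51)
G(T) = 1
(-7710 + j(-67, 48)) + G(47) = (-7710 - 1/51) + 1 = -393211/51 + 1 = -393160/51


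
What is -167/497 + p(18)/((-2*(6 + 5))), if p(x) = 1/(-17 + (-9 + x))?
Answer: -28895/87472 ≈ -0.33033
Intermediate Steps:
p(x) = 1/(-26 + x)
-167/497 + p(18)/((-2*(6 + 5))) = -167/497 + 1/((-26 + 18)*((-2*(6 + 5)))) = -167*1/497 + 1/((-8)*((-2*11))) = -167/497 - ⅛/(-22) = -167/497 - ⅛*(-1/22) = -167/497 + 1/176 = -28895/87472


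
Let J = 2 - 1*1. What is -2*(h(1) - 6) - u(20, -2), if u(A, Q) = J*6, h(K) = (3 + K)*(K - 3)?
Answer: 22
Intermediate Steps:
h(K) = (-3 + K)*(3 + K) (h(K) = (3 + K)*(-3 + K) = (-3 + K)*(3 + K))
J = 1 (J = 2 - 1 = 1)
u(A, Q) = 6 (u(A, Q) = 1*6 = 6)
-2*(h(1) - 6) - u(20, -2) = -2*((-9 + 1²) - 6) - 1*6 = -2*((-9 + 1) - 6) - 6 = -2*(-8 - 6) - 6 = -2*(-14) - 6 = 28 - 6 = 22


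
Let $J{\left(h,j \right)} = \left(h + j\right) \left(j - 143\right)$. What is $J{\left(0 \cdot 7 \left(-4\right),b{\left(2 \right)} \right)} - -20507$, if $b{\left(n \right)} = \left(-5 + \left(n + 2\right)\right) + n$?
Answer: $20365$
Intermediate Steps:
$b{\left(n \right)} = -3 + 2 n$ ($b{\left(n \right)} = \left(-5 + \left(2 + n\right)\right) + n = \left(-3 + n\right) + n = -3 + 2 n$)
$J{\left(h,j \right)} = \left(-143 + j\right) \left(h + j\right)$ ($J{\left(h,j \right)} = \left(h + j\right) \left(-143 + j\right) = \left(-143 + j\right) \left(h + j\right)$)
$J{\left(0 \cdot 7 \left(-4\right),b{\left(2 \right)} \right)} - -20507 = \left(\left(-3 + 2 \cdot 2\right)^{2} - 143 \cdot 0 \cdot 7 \left(-4\right) - 143 \left(-3 + 2 \cdot 2\right) + 0 \cdot 7 \left(-4\right) \left(-3 + 2 \cdot 2\right)\right) - -20507 = \left(\left(-3 + 4\right)^{2} - 143 \cdot 0 \left(-4\right) - 143 \left(-3 + 4\right) + 0 \left(-4\right) \left(-3 + 4\right)\right) + 20507 = \left(1^{2} - 0 - 143 + 0 \cdot 1\right) + 20507 = \left(1 + 0 - 143 + 0\right) + 20507 = -142 + 20507 = 20365$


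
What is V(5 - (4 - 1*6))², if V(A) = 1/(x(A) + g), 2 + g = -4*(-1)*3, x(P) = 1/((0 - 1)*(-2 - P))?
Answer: 81/8281 ≈ 0.0097814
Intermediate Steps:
x(P) = -1/(-2 - P) (x(P) = 1/((-1)*(-2 - P)) = -1/(-2 - P))
g = 10 (g = -2 - 4*(-1)*3 = -2 + 4*3 = -2 + 12 = 10)
V(A) = 1/(10 + 1/(2 + A)) (V(A) = 1/(1/(2 + A) + 10) = 1/(10 + 1/(2 + A)))
V(5 - (4 - 1*6))² = ((2 + (5 - (4 - 1*6)))/(21 + 10*(5 - (4 - 1*6))))² = ((2 + (5 - (4 - 6)))/(21 + 10*(5 - (4 - 6))))² = ((2 + (5 - 1*(-2)))/(21 + 10*(5 - 1*(-2))))² = ((2 + (5 + 2))/(21 + 10*(5 + 2)))² = ((2 + 7)/(21 + 10*7))² = (9/(21 + 70))² = (9/91)² = 81/8281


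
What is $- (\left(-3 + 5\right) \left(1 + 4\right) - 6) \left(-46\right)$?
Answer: $184$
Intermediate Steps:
$- (\left(-3 + 5\right) \left(1 + 4\right) - 6) \left(-46\right) = - (2 \cdot 5 - 6) \left(-46\right) = - (10 - 6) \left(-46\right) = \left(-1\right) 4 \left(-46\right) = \left(-4\right) \left(-46\right) = 184$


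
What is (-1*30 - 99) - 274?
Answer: -403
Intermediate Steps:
(-1*30 - 99) - 274 = (-30 - 99) - 274 = -129 - 274 = -403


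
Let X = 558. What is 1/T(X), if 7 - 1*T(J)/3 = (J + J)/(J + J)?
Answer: 1/18 ≈ 0.055556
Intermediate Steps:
T(J) = 18 (T(J) = 21 - 3*(J + J)/(J + J) = 21 - 3*2*J/(2*J) = 21 - 3*2*J*1/(2*J) = 21 - 3*1 = 21 - 3 = 18)
1/T(X) = 1/18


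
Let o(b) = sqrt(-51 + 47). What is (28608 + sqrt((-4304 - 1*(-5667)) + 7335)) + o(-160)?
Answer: 28608 + sqrt(8698) + 2*I ≈ 28701.0 + 2.0*I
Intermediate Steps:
o(b) = 2*I (o(b) = sqrt(-4) = 2*I)
(28608 + sqrt((-4304 - 1*(-5667)) + 7335)) + o(-160) = (28608 + sqrt((-4304 - 1*(-5667)) + 7335)) + 2*I = (28608 + sqrt((-4304 + 5667) + 7335)) + 2*I = (28608 + sqrt(1363 + 7335)) + 2*I = (28608 + sqrt(8698)) + 2*I = 28608 + sqrt(8698) + 2*I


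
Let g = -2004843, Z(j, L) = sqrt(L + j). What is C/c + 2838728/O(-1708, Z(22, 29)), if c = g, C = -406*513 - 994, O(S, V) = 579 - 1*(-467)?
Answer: 2845711429108/1048532889 ≈ 2714.0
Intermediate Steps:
O(S, V) = 1046 (O(S, V) = 579 + 467 = 1046)
C = -209272 (C = -208278 - 994 = -209272)
c = -2004843
C/c + 2838728/O(-1708, Z(22, 29)) = -209272/(-2004843) + 2838728/1046 = -209272*(-1/2004843) + 2838728*(1/1046) = 209272/2004843 + 1419364/523 = 2845711429108/1048532889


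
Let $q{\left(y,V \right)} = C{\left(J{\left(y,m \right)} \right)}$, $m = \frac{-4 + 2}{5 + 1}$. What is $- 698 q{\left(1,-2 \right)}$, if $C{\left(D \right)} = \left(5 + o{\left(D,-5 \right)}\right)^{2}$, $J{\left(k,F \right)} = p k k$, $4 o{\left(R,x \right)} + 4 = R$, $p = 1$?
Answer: $- \frac{100861}{8} \approx -12608.0$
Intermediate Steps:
$o{\left(R,x \right)} = -1 + \frac{R}{4}$
$m = - \frac{1}{3}$ ($m = - \frac{2}{6} = \left(-2\right) \frac{1}{6} = - \frac{1}{3} \approx -0.33333$)
$J{\left(k,F \right)} = k^{2}$ ($J{\left(k,F \right)} = 1 k k = k k = k^{2}$)
$C{\left(D \right)} = \left(4 + \frac{D}{4}\right)^{2}$ ($C{\left(D \right)} = \left(5 + \left(-1 + \frac{D}{4}\right)\right)^{2} = \left(4 + \frac{D}{4}\right)^{2}$)
$q{\left(y,V \right)} = \frac{\left(16 + y^{2}\right)^{2}}{16}$
$- 698 q{\left(1,-2 \right)} = - 698 \frac{\left(16 + 1^{2}\right)^{2}}{16} = - 698 \frac{\left(16 + 1\right)^{2}}{16} = - 698 \frac{17^{2}}{16} = - 698 \cdot \frac{1}{16} \cdot 289 = \left(-698\right) \frac{289}{16} = - \frac{100861}{8}$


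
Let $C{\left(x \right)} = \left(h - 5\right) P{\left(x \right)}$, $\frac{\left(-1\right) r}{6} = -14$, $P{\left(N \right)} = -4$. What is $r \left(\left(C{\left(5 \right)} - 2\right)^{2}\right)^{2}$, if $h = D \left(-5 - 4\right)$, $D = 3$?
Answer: $21171979584$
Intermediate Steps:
$r = 84$ ($r = \left(-6\right) \left(-14\right) = 84$)
$h = -27$ ($h = 3 \left(-5 - 4\right) = 3 \left(-9\right) = -27$)
$C{\left(x \right)} = 128$ ($C{\left(x \right)} = \left(-27 - 5\right) \left(-4\right) = \left(-32\right) \left(-4\right) = 128$)
$r \left(\left(C{\left(5 \right)} - 2\right)^{2}\right)^{2} = 84 \left(\left(128 - 2\right)^{2}\right)^{2} = 84 \left(126^{2}\right)^{2} = 84 \cdot 15876^{2} = 84 \cdot 252047376 = 21171979584$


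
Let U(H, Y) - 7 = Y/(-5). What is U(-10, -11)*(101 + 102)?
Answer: 9338/5 ≈ 1867.6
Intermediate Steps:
U(H, Y) = 7 - Y/5 (U(H, Y) = 7 + Y/(-5) = 7 + Y*(-⅕) = 7 - Y/5)
U(-10, -11)*(101 + 102) = (7 - ⅕*(-11))*(101 + 102) = (7 + 11/5)*203 = (46/5)*203 = 9338/5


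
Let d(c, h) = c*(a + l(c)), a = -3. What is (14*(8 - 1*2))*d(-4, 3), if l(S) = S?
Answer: 2352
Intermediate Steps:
d(c, h) = c*(-3 + c)
(14*(8 - 1*2))*d(-4, 3) = (14*(8 - 1*2))*(-4*(-3 - 4)) = (14*(8 - 2))*(-4*(-7)) = (14*6)*28 = 84*28 = 2352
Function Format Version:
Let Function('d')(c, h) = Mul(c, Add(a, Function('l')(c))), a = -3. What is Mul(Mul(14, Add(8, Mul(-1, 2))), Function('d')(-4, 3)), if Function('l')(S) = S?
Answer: 2352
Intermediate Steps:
Function('d')(c, h) = Mul(c, Add(-3, c))
Mul(Mul(14, Add(8, Mul(-1, 2))), Function('d')(-4, 3)) = Mul(Mul(14, Add(8, Mul(-1, 2))), Mul(-4, Add(-3, -4))) = Mul(Mul(14, Add(8, -2)), Mul(-4, -7)) = Mul(Mul(14, 6), 28) = Mul(84, 28) = 2352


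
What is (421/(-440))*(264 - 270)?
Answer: 1263/220 ≈ 5.7409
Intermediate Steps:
(421/(-440))*(264 - 270) = (421*(-1/440))*(-6) = -421/440*(-6) = 1263/220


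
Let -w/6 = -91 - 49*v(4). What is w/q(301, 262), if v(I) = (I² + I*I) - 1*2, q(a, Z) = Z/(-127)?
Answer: -594741/131 ≈ -4540.0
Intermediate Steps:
q(a, Z) = -Z/127 (q(a, Z) = Z*(-1/127) = -Z/127)
v(I) = -2 + 2*I² (v(I) = (I² + I²) - 2 = 2*I² - 2 = -2 + 2*I²)
w = 9366 (w = -6*(-91 - 49*(-2 + 2*4²)) = -6*(-91 - 49*(-2 + 2*16)) = -6*(-91 - 49*(-2 + 32)) = -6*(-91 - 49*30) = -6*(-91 - 1470) = -6*(-1561) = 9366)
w/q(301, 262) = 9366/((-1/127*262)) = 9366/(-262/127) = 9366*(-127/262) = -594741/131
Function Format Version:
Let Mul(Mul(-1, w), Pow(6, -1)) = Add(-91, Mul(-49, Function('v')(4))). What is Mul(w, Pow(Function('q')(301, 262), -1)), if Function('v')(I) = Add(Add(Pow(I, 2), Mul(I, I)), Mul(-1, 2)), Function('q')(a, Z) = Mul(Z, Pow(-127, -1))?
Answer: Rational(-594741, 131) ≈ -4540.0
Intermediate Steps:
Function('q')(a, Z) = Mul(Rational(-1, 127), Z) (Function('q')(a, Z) = Mul(Z, Rational(-1, 127)) = Mul(Rational(-1, 127), Z))
Function('v')(I) = Add(-2, Mul(2, Pow(I, 2))) (Function('v')(I) = Add(Add(Pow(I, 2), Pow(I, 2)), -2) = Add(Mul(2, Pow(I, 2)), -2) = Add(-2, Mul(2, Pow(I, 2))))
w = 9366 (w = Mul(-6, Add(-91, Mul(-49, Add(-2, Mul(2, Pow(4, 2)))))) = Mul(-6, Add(-91, Mul(-49, Add(-2, Mul(2, 16))))) = Mul(-6, Add(-91, Mul(-49, Add(-2, 32)))) = Mul(-6, Add(-91, Mul(-49, 30))) = Mul(-6, Add(-91, -1470)) = Mul(-6, -1561) = 9366)
Mul(w, Pow(Function('q')(301, 262), -1)) = Mul(9366, Pow(Mul(Rational(-1, 127), 262), -1)) = Mul(9366, Pow(Rational(-262, 127), -1)) = Mul(9366, Rational(-127, 262)) = Rational(-594741, 131)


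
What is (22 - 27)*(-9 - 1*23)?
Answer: 160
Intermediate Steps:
(22 - 27)*(-9 - 1*23) = -5*(-9 - 23) = -5*(-32) = 160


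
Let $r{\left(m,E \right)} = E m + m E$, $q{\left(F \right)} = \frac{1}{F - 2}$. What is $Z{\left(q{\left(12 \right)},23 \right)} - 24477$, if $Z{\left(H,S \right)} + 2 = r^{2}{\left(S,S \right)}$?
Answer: $1094885$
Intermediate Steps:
$q{\left(F \right)} = \frac{1}{-2 + F}$
$r{\left(m,E \right)} = 2 E m$ ($r{\left(m,E \right)} = E m + E m = 2 E m$)
$Z{\left(H,S \right)} = -2 + 4 S^{4}$ ($Z{\left(H,S \right)} = -2 + \left(2 S S\right)^{2} = -2 + \left(2 S^{2}\right)^{2} = -2 + 4 S^{4}$)
$Z{\left(q{\left(12 \right)},23 \right)} - 24477 = \left(-2 + 4 \cdot 23^{4}\right) - 24477 = \left(-2 + 4 \cdot 279841\right) - 24477 = \left(-2 + 1119364\right) - 24477 = 1119362 - 24477 = 1094885$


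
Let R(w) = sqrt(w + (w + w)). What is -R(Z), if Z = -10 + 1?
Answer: -3*I*sqrt(3) ≈ -5.1962*I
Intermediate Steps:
Z = -9
R(w) = sqrt(3)*sqrt(w) (R(w) = sqrt(w + 2*w) = sqrt(3*w) = sqrt(3)*sqrt(w))
-R(Z) = -sqrt(3)*sqrt(-9) = -sqrt(3)*3*I = -3*I*sqrt(3)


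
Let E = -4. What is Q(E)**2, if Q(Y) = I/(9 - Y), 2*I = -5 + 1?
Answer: 4/169 ≈ 0.023669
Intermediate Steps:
I = -2 (I = (-5 + 1)/2 = (1/2)*(-4) = -2)
Q(Y) = -2/(9 - Y)
Q(E)**2 = (2/(-9 - 4))**2 = (2/(-13))**2 = (2*(-1/13))**2 = (-2/13)**2 = 4/169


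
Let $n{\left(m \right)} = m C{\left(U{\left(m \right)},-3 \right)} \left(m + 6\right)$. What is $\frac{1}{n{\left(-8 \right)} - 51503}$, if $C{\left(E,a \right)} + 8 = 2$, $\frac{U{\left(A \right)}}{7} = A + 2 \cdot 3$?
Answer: $- \frac{1}{51599} \approx -1.938 \cdot 10^{-5}$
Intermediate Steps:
$U{\left(A \right)} = 42 + 7 A$ ($U{\left(A \right)} = 7 \left(A + 2 \cdot 3\right) = 7 \left(A + 6\right) = 7 \left(6 + A\right) = 42 + 7 A$)
$C{\left(E,a \right)} = -6$ ($C{\left(E,a \right)} = -8 + 2 = -6$)
$n{\left(m \right)} = - 6 m \left(6 + m\right)$ ($n{\left(m \right)} = m \left(-6\right) \left(m + 6\right) = - 6 m \left(6 + m\right)$)
$\frac{1}{n{\left(-8 \right)} - 51503} = \frac{1}{\left(-6\right) \left(-8\right) \left(6 - 8\right) - 51503} = \frac{1}{\left(-6\right) \left(-8\right) \left(-2\right) - 51503} = \frac{1}{-96 - 51503} = \frac{1}{-51599} = - \frac{1}{51599}$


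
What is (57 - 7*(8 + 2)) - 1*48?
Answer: -61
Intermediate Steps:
(57 - 7*(8 + 2)) - 1*48 = (57 - 7*10) - 48 = (57 - 70) - 48 = -13 - 48 = -61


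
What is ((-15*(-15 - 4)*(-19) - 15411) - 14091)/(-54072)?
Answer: 11639/18024 ≈ 0.64575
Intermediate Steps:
((-15*(-15 - 4)*(-19) - 15411) - 14091)/(-54072) = ((-15*(-19)*(-19) - 15411) - 14091)*(-1/54072) = ((285*(-19) - 15411) - 14091)*(-1/54072) = ((-5415 - 15411) - 14091)*(-1/54072) = (-20826 - 14091)*(-1/54072) = -34917*(-1/54072) = 11639/18024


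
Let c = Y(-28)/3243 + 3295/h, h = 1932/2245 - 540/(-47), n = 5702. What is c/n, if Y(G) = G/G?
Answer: 125277928431/2677384409216 ≈ 0.046791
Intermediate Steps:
Y(G) = 1
h = 1303104/105515 (h = 1932*(1/2245) - 540*(-1/47) = 1932/2245 + 540/47 = 1303104/105515 ≈ 12.350)
c = 125277928431/469551808 (c = 1/3243 + 3295/(1303104/105515) = 1*(1/3243) + 3295*(105515/1303104) = 1/3243 + 347671925/1303104 = 125277928431/469551808 ≈ 266.80)
c/n = (125277928431/469551808)/5702 = (125277928431/469551808)*(1/5702) = 125277928431/2677384409216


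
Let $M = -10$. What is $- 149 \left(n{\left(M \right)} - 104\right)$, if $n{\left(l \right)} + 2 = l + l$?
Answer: $18774$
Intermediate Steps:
$n{\left(l \right)} = -2 + 2 l$ ($n{\left(l \right)} = -2 + \left(l + l\right) = -2 + 2 l$)
$- 149 \left(n{\left(M \right)} - 104\right) = - 149 \left(\left(-2 + 2 \left(-10\right)\right) - 104\right) = - 149 \left(\left(-2 - 20\right) - 104\right) = - 149 \left(-22 - 104\right) = \left(-149\right) \left(-126\right) = 18774$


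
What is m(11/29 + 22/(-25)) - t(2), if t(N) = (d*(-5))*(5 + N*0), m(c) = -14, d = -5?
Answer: -139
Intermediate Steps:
t(N) = 125 (t(N) = (-5*(-5))*(5 + N*0) = 25*(5 + 0) = 25*5 = 125)
m(11/29 + 22/(-25)) - t(2) = -14 - 1*125 = -14 - 125 = -139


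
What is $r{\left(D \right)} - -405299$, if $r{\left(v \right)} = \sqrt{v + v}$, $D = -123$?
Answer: $405299 + i \sqrt{246} \approx 4.053 \cdot 10^{5} + 15.684 i$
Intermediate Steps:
$r{\left(v \right)} = \sqrt{2} \sqrt{v}$ ($r{\left(v \right)} = \sqrt{2 v} = \sqrt{2} \sqrt{v}$)
$r{\left(D \right)} - -405299 = \sqrt{2} \sqrt{-123} - -405299 = \sqrt{2} i \sqrt{123} + 405299 = i \sqrt{246} + 405299 = 405299 + i \sqrt{246}$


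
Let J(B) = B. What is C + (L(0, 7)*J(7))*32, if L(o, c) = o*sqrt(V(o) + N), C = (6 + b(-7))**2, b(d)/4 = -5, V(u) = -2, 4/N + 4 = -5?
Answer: 196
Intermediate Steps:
N = -4/9 (N = 4/(-4 - 5) = 4/(-9) = 4*(-1/9) = -4/9 ≈ -0.44444)
b(d) = -20 (b(d) = 4*(-5) = -20)
C = 196 (C = (6 - 20)**2 = (-14)**2 = 196)
L(o, c) = I*o*sqrt(22)/3 (L(o, c) = o*sqrt(-2 - 4/9) = o*sqrt(-22/9) = o*(I*sqrt(22)/3) = I*o*sqrt(22)/3)
C + (L(0, 7)*J(7))*32 = 196 + (((1/3)*I*0*sqrt(22))*7)*32 = 196 + (0*7)*32 = 196 + 0*32 = 196 + 0 = 196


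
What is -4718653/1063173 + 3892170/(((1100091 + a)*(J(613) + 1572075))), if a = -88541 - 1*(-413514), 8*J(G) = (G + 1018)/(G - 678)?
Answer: -687128547228206050631/154818929238355620321 ≈ -4.4383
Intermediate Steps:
J(G) = (1018 + G)/(8*(-678 + G)) (J(G) = ((G + 1018)/(G - 678))/8 = ((1018 + G)/(-678 + G))/8 = (1018 + G)/(8*(-678 + G)))
a = 324973 (a = -88541 + 413514 = 324973)
-4718653/1063173 + 3892170/(((1100091 + a)*(J(613) + 1572075))) = -4718653/1063173 + 3892170/(((1100091 + 324973)*((1018 + 613)/(8*(-678 + 613)) + 1572075))) = -4718653*1/1063173 + 3892170/((1425064*((1/8)*1631/(-65) + 1572075))) = -4718653/1063173 + 3892170/((1425064*((1/8)*(-1/65)*1631 + 1572075))) = -4718653/1063173 + 3892170/((1425064*(-1631/520 + 1572075))) = -4718653/1063173 + 3892170/((1425064*(817477369/520))) = -4718653/1063173 + 3892170/(145619696172077/65) = -4718653/1063173 + 3892170*(65/145619696172077) = -4718653/1063173 + 252991050/145619696172077 = -687128547228206050631/154818929238355620321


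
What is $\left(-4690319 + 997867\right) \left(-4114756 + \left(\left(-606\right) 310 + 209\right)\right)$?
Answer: $15886431331964$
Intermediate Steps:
$\left(-4690319 + 997867\right) \left(-4114756 + \left(\left(-606\right) 310 + 209\right)\right) = - 3692452 \left(-4114756 + \left(-187860 + 209\right)\right) = - 3692452 \left(-4114756 - 187651\right) = \left(-3692452\right) \left(-4302407\right) = 15886431331964$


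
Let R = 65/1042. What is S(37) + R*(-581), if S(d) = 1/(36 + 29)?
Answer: -2453683/67730 ≈ -36.227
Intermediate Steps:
R = 65/1042 (R = 65*(1/1042) = 65/1042 ≈ 0.062380)
S(d) = 1/65
S(37) + R*(-581) = 1/65 + (65/1042)*(-581) = 1/65 - 37765/1042 = -2453683/67730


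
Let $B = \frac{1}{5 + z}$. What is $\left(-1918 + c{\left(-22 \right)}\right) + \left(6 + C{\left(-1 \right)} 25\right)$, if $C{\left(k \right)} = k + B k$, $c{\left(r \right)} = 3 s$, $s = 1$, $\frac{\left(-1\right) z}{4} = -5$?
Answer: $-1935$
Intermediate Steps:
$z = 20$ ($z = \left(-4\right) \left(-5\right) = 20$)
$B = \frac{1}{25}$ ($B = \frac{1}{5 + 20} = \frac{1}{25} \approx 0.04$)
$c{\left(r \right)} = 3$ ($c{\left(r \right)} = 3 \cdot 1 = 3$)
$C{\left(k \right)} = \frac{26 k}{25}$ ($C{\left(k \right)} = k + \frac{k}{25} = \frac{26 k}{25}$)
$\left(-1918 + c{\left(-22 \right)}\right) + \left(6 + C{\left(-1 \right)} 25\right) = \left(-1918 + 3\right) + \left(6 + \frac{26}{25} \left(-1\right) 25\right) = -1915 + \left(6 - 26\right) = -1915 - 20 = -1935$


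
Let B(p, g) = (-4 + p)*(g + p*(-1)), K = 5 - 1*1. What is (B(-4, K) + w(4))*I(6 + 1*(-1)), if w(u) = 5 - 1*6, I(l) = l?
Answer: -325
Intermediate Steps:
K = 4 (K = 5 - 1 = 4)
B(p, g) = (-4 + p)*(g - p)
w(u) = -1 (w(u) = 5 - 6 = -1)
(B(-4, K) + w(4))*I(6 + 1*(-1)) = ((-1*(-4)² - 4*4 + 4*(-4) + 4*(-4)) - 1)*(6 + 1*(-1)) = ((-1*16 - 16 - 16 - 16) - 1)*(6 - 1) = ((-16 - 16 - 16 - 16) - 1)*5 = (-64 - 1)*5 = -65*5 = -325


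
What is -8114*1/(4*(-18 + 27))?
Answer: -4057/18 ≈ -225.39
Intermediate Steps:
-8114*1/(4*(-18 + 27)) = -8114/(4*9) = -8114/36 = -8114*1/36 = -4057/18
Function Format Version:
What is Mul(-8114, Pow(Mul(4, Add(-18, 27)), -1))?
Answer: Rational(-4057, 18) ≈ -225.39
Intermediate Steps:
Mul(-8114, Pow(Mul(4, Add(-18, 27)), -1)) = Mul(-8114, Pow(Mul(4, 9), -1)) = Mul(-8114, Pow(36, -1)) = Mul(-8114, Rational(1, 36)) = Rational(-4057, 18)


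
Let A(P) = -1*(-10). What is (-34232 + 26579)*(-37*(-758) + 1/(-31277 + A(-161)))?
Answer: -6711024992493/31267 ≈ -2.1464e+8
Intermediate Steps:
A(P) = 10
(-34232 + 26579)*(-37*(-758) + 1/(-31277 + A(-161))) = (-34232 + 26579)*(-37*(-758) + 1/(-31277 + 10)) = -7653*(28046 + 1/(-31267)) = -7653*(28046 - 1/31267) = -7653*876914281/31267 = -6711024992493/31267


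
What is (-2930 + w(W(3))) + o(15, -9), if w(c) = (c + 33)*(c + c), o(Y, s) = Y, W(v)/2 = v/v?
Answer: -2775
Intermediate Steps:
W(v) = 2 (W(v) = 2*(v/v) = 2*1 = 2)
w(c) = 2*c*(33 + c) (w(c) = (33 + c)*(2*c) = 2*c*(33 + c))
(-2930 + w(W(3))) + o(15, -9) = (-2930 + 2*2*(33 + 2)) + 15 = (-2930 + 2*2*35) + 15 = (-2930 + 140) + 15 = -2790 + 15 = -2775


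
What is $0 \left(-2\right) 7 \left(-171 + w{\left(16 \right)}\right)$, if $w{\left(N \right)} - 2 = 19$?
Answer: $0$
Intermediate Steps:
$w{\left(N \right)} = 21$ ($w{\left(N \right)} = 2 + 19 = 21$)
$0 \left(-2\right) 7 \left(-171 + w{\left(16 \right)}\right) = 0 \left(-2\right) 7 \left(-171 + 21\right) = 0 \cdot 7 \left(-150\right) = 0 \left(-150\right) = 0$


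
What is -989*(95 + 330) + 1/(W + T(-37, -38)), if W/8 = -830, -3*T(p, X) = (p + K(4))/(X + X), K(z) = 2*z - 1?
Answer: -106058505663/252325 ≈ -4.2033e+5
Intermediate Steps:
K(z) = -1 + 2*z
T(p, X) = -(7 + p)/(6*X) (T(p, X) = -(p + (-1 + 2*4))/(3*(X + X)) = -(p + (-1 + 8))/(3*(2*X)) = -(p + 7)*1/(2*X)/3 = -(7 + p)*1/(2*X)/3 = -(7 + p)/(6*X))
W = -6640 (W = 8*(-830) = -6640)
-989*(95 + 330) + 1/(W + T(-37, -38)) = -989*(95 + 330) + 1/(-6640 + (⅙)*(-7 - 1*(-37))/(-38)) = -989*425 + 1/(-6640 + (⅙)*(-1/38)*(-7 + 37)) = -420325 + 1/(-6640 + (⅙)*(-1/38)*30) = -420325 + 1/(-6640 - 5/38) = -420325 + 1/(-252325/38) = -420325 - 38/252325 = -106058505663/252325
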